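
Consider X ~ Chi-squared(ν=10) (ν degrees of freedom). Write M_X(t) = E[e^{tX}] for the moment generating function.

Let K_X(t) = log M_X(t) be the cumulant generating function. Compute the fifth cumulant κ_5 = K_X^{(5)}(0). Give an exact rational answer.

M_X(t) = (1 - 2*t)^(-5)
K_X(t) = log M_X(t) = -5*log(1 - 2*t)
K^(5)(t) = -3840/(32*t^5 - 80*t^4 + 80*t^3 - 40*t^2 + 10*t - 1)

κ_5 = K^(5)(0) = 3840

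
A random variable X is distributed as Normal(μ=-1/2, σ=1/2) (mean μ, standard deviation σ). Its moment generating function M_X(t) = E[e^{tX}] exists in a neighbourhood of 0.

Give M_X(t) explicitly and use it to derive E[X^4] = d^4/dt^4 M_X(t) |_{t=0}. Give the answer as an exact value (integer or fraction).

E[X^4] = d^4M/dt^4 |_{t=0} = 5/8

M_X(t) = e^(t^2/8 - t/2)
dM/dt = t*e^(-t/2)*e^(t^2/8)/4 - e^(-t/2)*e^(t^2/8)/2
d^2M/dt^2 = (t^2*e^(t^2/8) - 4*t*e^(t^2/8) + 8*e^(t^2/8))*e^(-t/2)/16
d^3M/dt^3 = (t^3*e^(t^2/8) - 6*t^2*e^(t^2/8) + 24*t*e^(t^2/8) - 32*e^(t^2/8))*e^(-t/2)/64
d^4M/dt^4 = (t^4*e^(t^2/8) - 8*t^3*e^(t^2/8) + 48*t^2*e^(t^2/8) - 128*t*e^(t^2/8) + 160*e^(t^2/8))*e^(-t/2)/256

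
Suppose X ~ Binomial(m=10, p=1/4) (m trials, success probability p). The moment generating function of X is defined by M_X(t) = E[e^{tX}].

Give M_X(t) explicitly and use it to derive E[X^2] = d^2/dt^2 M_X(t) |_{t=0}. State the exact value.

E[X^2] = M^(2)(0) = 65/8

M_X(t) = (e^(t)/4 + 3/4)^10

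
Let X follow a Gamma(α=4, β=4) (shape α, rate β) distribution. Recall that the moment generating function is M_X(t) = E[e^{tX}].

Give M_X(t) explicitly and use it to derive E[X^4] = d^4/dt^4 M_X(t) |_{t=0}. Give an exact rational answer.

M_X(t) = 256/(4 - t)^4
M′(t) = -1024/(t^5 - 20*t^4 + 160*t^3 - 640*t^2 + 1280*t - 1024)
M′′(t) = 5120/(t^6 - 24*t^5 + 240*t^4 - 1280*t^3 + 3840*t^2 - 6144*t + 4096)
M′′′(t) = -30720/(t^7 - 28*t^6 + 336*t^5 - 2240*t^4 + 8960*t^3 - 21504*t^2 + 28672*t - 16384)
M′′′′(t) = 215040/(t^8 - 32*t^7 + 448*t^6 - 3584*t^5 + 17920*t^4 - 57344*t^3 + 114688*t^2 - 131072*t + 65536)

E[X^4] = M′′′′(0) = 105/32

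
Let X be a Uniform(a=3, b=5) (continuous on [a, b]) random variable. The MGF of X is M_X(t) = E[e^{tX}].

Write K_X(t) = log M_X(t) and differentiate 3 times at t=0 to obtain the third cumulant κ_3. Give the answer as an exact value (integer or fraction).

κ_3 = d^3K/dt^3 |_{t=0} = 0

M_X(t) = (e^(5*t) - e^(3*t))/(2*t)
K_X(t) = log M_X(t) = -log(t) + log(e^(5*t) - e^(3*t)) - log(2)
dK/dt = (5*t*e^(2*t) - 3*t - e^(2*t) + 1)/(t*e^(2*t) - t)
d^2K/dt^2 = (-4*t^2*e^(2*t) + e^(4*t) - 2*e^(2*t) + 1)/(t^2*e^(4*t) - 2*t^2*e^(2*t) + t^2)
d^3K/dt^3 = (8*t^3*e^(4*t) + 8*t^3*e^(2*t) - 2*e^(6*t) + 6*e^(4*t) - 6*e^(2*t) + 2)/(t^3*e^(6*t) - 3*t^3*e^(4*t) + 3*t^3*e^(2*t) - t^3)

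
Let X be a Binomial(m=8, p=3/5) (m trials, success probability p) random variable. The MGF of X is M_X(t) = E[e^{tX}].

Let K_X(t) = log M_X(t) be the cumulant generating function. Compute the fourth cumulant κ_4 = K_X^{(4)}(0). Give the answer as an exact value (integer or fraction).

M_X(t) = (3*e^(t)/5 + 2/5)^8
K_X(t) = log M_X(t) = 8*log(3*e^(t)/5 + 2/5)
K^(4)(t) = (432*e^(3*t) - 1152*e^(2*t) + 192*e^(t))/(81*e^(4*t) + 216*e^(3*t) + 216*e^(2*t) + 96*e^(t) + 16)

κ_4 = K^(4)(0) = -528/625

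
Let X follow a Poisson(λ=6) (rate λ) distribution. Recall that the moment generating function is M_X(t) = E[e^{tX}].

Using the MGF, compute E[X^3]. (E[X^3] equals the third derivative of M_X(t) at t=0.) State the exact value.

E[X^3] = M′′′(0) = 330

M_X(t) = e^(6*e^(t) - 6)
M′(t) = 6*e^(-6)*e^(t)*e^(6*e^(t))
M′′(t) = (36*e^(2*t)*e^(6*e^(t)) + 6*e^(t)*e^(6*e^(t)))*e^(-6)
M′′′(t) = (216*e^(3*t)*e^(6*e^(t)) + 108*e^(2*t)*e^(6*e^(t)) + 6*e^(t)*e^(6*e^(t)))*e^(-6)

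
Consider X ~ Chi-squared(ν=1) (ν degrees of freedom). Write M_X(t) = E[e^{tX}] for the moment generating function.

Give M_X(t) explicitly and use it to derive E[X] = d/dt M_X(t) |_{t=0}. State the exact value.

M_X(t) = 1/√(1 - 2*t)
dM/dt = -1/(2*t*√(1 - 2*t) - √(1 - 2*t))

E[X] = dM/dt |_{t=0} = 1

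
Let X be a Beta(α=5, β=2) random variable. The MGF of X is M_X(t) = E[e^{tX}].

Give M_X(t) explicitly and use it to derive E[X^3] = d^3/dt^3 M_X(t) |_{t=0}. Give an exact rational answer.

M_X(t) = ₁F₁(5; 7; t)
M^(3)(t) = 5*₁F₁(8; 10; t)/12

E[X^3] = M^(3)(0) = 5/12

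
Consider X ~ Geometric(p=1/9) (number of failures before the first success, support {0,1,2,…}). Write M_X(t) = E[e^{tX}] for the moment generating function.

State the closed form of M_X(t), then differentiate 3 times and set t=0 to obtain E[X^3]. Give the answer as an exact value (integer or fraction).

E[X^3] = M′′′(0) = 3464

M_X(t) = 1/(9*(1 - 8*e^(t)/9))
M′(t) = 8*e^(t)/(64*e^(2*t) - 144*e^(t) + 81)
M′′(t) = (-64*e^(2*t) - 72*e^(t))/(512*e^(3*t) - 1728*e^(2*t) + 1944*e^(t) - 729)
M′′′(t) = (512*e^(3*t) + 2304*e^(2*t) + 648*e^(t))/(4096*e^(4*t) - 18432*e^(3*t) + 31104*e^(2*t) - 23328*e^(t) + 6561)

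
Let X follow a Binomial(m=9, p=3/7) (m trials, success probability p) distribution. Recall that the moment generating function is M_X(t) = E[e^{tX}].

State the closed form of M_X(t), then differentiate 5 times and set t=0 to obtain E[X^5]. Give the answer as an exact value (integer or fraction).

E[X^5] = D^5[M](0) = 5841261/2401

M_X(t) = (3*e^(t)/7 + 4/7)^9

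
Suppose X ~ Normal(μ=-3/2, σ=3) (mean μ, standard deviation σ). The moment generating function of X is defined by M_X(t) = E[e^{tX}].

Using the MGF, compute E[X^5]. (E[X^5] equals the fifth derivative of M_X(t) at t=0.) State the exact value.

E[X^5] = D^5[M](0) = -68283/32

M_X(t) = e^(9*t^2/2 - 3*t/2)
D^5[M](t) = (1889568*t^5*e^(9*t^2/2) - 1574640*t^4*e^(9*t^2/2) + 2624400*t^3*e^(9*t^2/2) - 1137240*t^2*e^(9*t^2/2) + 532170*t*e^(9*t^2/2) - 68283*e^(9*t^2/2))*e^(-3*t/2)/32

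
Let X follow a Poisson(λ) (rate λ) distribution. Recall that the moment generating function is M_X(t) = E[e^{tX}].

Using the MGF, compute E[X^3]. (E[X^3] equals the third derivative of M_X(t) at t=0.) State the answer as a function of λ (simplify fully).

E[X^3] = M^(3)(0) = λ*(λ^2 + 3*λ + 1)

M_X(t) = e^(λ*(e^(t) - 1))
M^(3)(t) = (λ^3*e^(3*t)*e^(λ*e^(t)) + 3*λ^2*e^(2*t)*e^(λ*e^(t)) + λ*e^(t)*e^(λ*e^(t)))*e^(-λ)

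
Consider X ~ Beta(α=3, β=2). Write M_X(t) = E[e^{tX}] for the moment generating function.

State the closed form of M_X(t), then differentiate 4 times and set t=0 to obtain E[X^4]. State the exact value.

M_X(t) = ₁F₁(3; 5; t)
M′(t) = 3*₁F₁(4; 6; t)/5
M′′(t) = 2*₁F₁(5; 7; t)/5
M′′′(t) = 2*₁F₁(6; 8; t)/7
M′′′′(t) = 3*₁F₁(7; 9; t)/14

E[X^4] = M′′′′(0) = 3/14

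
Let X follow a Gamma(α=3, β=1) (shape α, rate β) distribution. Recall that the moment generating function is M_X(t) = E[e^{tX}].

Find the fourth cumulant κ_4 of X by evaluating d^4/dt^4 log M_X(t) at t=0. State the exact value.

κ_4 = K′′′′(0) = 18

M_X(t) = (1 - t)^(-3)
K_X(t) = log M_X(t) = -3*log(1 - t)
K′(t) = -3/(t - 1)
K′′(t) = 3/(t^2 - 2*t + 1)
K′′′(t) = -6/(t^3 - 3*t^2 + 3*t - 1)
K′′′′(t) = 18/(t^4 - 4*t^3 + 6*t^2 - 4*t + 1)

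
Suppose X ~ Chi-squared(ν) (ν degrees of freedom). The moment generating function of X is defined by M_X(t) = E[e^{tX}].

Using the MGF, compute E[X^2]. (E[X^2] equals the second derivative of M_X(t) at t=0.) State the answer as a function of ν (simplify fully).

E[X^2] = d^2M/dt^2 |_{t=0} = ν*(ν + 2)

M_X(t) = (1 - 2*t)^(-ν/2)
dM/dt = -ν/(2*t*(1 - 2*t)^(ν/2) - (1 - 2*t)^(ν/2))
d^2M/dt^2 = (ν^2 + 2*ν)/(4*t^2*(1 - 2*t)^(ν/2) - 4*t*(1 - 2*t)^(ν/2) + (1 - 2*t)^(ν/2))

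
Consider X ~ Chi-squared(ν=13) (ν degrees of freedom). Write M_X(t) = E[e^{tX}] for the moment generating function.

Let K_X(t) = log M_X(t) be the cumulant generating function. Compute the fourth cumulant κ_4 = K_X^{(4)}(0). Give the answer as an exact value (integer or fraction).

κ_4 = D^4[K](0) = 624

M_X(t) = (1 - 2*t)^(-13/2)
K_X(t) = log M_X(t) = -13*log(1 - 2*t)/2
D^4[K](t) = 624/(16*t^4 - 32*t^3 + 24*t^2 - 8*t + 1)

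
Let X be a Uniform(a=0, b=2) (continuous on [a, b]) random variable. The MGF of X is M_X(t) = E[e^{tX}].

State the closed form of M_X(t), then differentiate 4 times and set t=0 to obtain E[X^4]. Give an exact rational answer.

M_X(t) = (e^(2*t) - 1)/(2*t)
M^(4)(t) = (8*t^4*e^(2*t) - 16*t^3*e^(2*t) + 24*t^2*e^(2*t) - 24*t*e^(2*t) + 12*e^(2*t) - 12)/t^5

E[X^4] = M^(4)(0) = 16/5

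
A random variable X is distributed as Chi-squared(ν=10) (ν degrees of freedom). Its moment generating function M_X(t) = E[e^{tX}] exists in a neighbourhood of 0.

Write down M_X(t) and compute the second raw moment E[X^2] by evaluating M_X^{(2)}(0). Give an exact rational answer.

M_X(t) = (1 - 2*t)^(-5)
M^(2)(t) = -120/(128*t^7 - 448*t^6 + 672*t^5 - 560*t^4 + 280*t^3 - 84*t^2 + 14*t - 1)

E[X^2] = M^(2)(0) = 120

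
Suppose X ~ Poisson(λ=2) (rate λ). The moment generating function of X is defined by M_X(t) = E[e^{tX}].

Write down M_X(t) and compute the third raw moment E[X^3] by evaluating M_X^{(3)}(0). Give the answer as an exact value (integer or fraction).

E[X^3] = d^3M/dt^3 |_{t=0} = 22

M_X(t) = e^(2*e^(t) - 2)
dM/dt = 2*e^(-2)*e^(t)*e^(2*e^(t))
d^2M/dt^2 = (4*e^(2*t)*e^(2*e^(t)) + 2*e^(t)*e^(2*e^(t)))*e^(-2)
d^3M/dt^3 = (8*e^(3*t)*e^(2*e^(t)) + 12*e^(2*t)*e^(2*e^(t)) + 2*e^(t)*e^(2*e^(t)))*e^(-2)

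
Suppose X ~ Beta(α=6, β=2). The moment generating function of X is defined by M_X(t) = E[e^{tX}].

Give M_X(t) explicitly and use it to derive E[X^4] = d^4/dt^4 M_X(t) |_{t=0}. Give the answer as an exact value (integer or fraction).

E[X^4] = M^(4)(0) = 21/55

M_X(t) = ₁F₁(6; 8; t)
M^(4)(t) = 21*₁F₁(10; 12; t)/55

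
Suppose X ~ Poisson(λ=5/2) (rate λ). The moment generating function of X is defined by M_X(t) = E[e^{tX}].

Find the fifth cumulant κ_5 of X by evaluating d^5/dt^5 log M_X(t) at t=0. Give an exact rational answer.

M_X(t) = e^(5*e^(t)/2 - 5/2)
K_X(t) = log M_X(t) = 5*e^(t)/2 - 5/2
D^5[K](t) = 5*e^(t)/2

κ_5 = D^5[K](0) = 5/2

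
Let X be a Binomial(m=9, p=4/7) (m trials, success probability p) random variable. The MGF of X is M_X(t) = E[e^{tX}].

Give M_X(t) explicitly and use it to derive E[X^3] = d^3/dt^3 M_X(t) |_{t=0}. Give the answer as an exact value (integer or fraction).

M_X(t) = (4*e^(t)/7 + 3/7)^9

E[X^3] = M^(3)(0) = 1188/7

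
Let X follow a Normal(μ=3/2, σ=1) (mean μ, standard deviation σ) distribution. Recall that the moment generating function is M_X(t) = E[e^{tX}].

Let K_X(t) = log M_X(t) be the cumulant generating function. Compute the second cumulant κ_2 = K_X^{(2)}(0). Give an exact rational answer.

κ_2 = d^2K/dt^2 |_{t=0} = 1

M_X(t) = e^(t^2/2 + 3*t/2)
K_X(t) = log M_X(t) = t^2/2 + 3*t/2
dK/dt = t + 3/2
d^2K/dt^2 = 1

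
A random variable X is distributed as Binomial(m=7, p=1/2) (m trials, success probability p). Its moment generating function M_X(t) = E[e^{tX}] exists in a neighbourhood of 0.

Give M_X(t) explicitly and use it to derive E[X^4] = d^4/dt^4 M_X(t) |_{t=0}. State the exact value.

M_X(t) = (e^(t)/2 + 1/2)^7
dM/dt = 7*e^(7*t)/128 + 21*e^(6*t)/64 + 105*e^(5*t)/128 + 35*e^(4*t)/32 + 105*e^(3*t)/128 + 21*e^(2*t)/64 + 7*e^(t)/128
d^2M/dt^2 = 49*e^(7*t)/128 + 63*e^(6*t)/32 + 525*e^(5*t)/128 + 35*e^(4*t)/8 + 315*e^(3*t)/128 + 21*e^(2*t)/32 + 7*e^(t)/128
d^3M/dt^3 = 343*e^(7*t)/128 + 189*e^(6*t)/16 + 2625*e^(5*t)/128 + 35*e^(4*t)/2 + 945*e^(3*t)/128 + 21*e^(2*t)/16 + 7*e^(t)/128
d^4M/dt^4 = 2401*e^(7*t)/128 + 567*e^(6*t)/8 + 13125*e^(5*t)/128 + 70*e^(4*t) + 2835*e^(3*t)/128 + 21*e^(2*t)/8 + 7*e^(t)/128

E[X^4] = d^4M/dt^4 |_{t=0} = 287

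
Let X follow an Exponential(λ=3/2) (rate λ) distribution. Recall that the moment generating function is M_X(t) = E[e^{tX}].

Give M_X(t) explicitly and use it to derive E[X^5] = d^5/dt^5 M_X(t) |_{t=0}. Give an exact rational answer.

M_X(t) = 3/(2*(3/2 - t))
dM/dt = 6/(4*t^2 - 12*t + 9)
d^2M/dt^2 = -24/(8*t^3 - 36*t^2 + 54*t - 27)
d^3M/dt^3 = 144/(16*t^4 - 96*t^3 + 216*t^2 - 216*t + 81)
d^4M/dt^4 = -1152/(32*t^5 - 240*t^4 + 720*t^3 - 1080*t^2 + 810*t - 243)
d^5M/dt^5 = 11520/(64*t^6 - 576*t^5 + 2160*t^4 - 4320*t^3 + 4860*t^2 - 2916*t + 729)

E[X^5] = d^5M/dt^5 |_{t=0} = 1280/81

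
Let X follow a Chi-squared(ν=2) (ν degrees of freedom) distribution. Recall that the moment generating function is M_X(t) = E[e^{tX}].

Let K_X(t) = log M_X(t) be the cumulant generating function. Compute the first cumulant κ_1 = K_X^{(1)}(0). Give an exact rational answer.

κ_1 = D[K](0) = 2

M_X(t) = 1/(1 - 2*t)
K_X(t) = log M_X(t) = -log(1 - 2*t)
D[K](t) = -2/(2*t - 1)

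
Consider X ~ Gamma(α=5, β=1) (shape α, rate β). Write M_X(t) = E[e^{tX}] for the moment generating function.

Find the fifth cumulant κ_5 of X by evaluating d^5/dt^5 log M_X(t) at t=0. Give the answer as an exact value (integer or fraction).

κ_5 = K′′′′′(0) = 120

M_X(t) = (1 - t)^(-5)
K_X(t) = log M_X(t) = -5*log(1 - t)
K′(t) = -5/(t - 1)
K′′(t) = 5/(t^2 - 2*t + 1)
K′′′(t) = -10/(t^3 - 3*t^2 + 3*t - 1)
K′′′′(t) = 30/(t^4 - 4*t^3 + 6*t^2 - 4*t + 1)
K′′′′′(t) = -120/(t^5 - 5*t^4 + 10*t^3 - 10*t^2 + 5*t - 1)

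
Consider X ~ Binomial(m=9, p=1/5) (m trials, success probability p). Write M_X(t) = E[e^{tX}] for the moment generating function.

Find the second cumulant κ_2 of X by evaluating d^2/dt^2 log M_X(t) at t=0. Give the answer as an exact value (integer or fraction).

M_X(t) = (e^(t)/5 + 4/5)^9
K_X(t) = log M_X(t) = 9*log(e^(t)/5 + 4/5)
D^2[K](t) = 36*e^(t)/(e^(2*t) + 8*e^(t) + 16)

κ_2 = D^2[K](0) = 36/25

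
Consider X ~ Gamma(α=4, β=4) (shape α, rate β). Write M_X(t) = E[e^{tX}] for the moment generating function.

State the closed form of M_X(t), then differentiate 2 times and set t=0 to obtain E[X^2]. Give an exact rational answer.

E[X^2] = d^2M/dt^2 |_{t=0} = 5/4

M_X(t) = 256/(4 - t)^4
dM/dt = -1024/(t^5 - 20*t^4 + 160*t^3 - 640*t^2 + 1280*t - 1024)
d^2M/dt^2 = 5120/(t^6 - 24*t^5 + 240*t^4 - 1280*t^3 + 3840*t^2 - 6144*t + 4096)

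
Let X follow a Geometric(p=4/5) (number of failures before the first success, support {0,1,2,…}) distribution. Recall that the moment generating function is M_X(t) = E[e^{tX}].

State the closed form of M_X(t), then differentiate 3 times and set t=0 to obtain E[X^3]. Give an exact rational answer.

E[X^3] = d^3M/dt^3 |_{t=0} = 23/32

M_X(t) = 4/(5*(1 - e^(t)/5))
dM/dt = 4*e^(t)/(e^(2*t) - 10*e^(t) + 25)
d^2M/dt^2 = (-4*e^(2*t) - 20*e^(t))/(e^(3*t) - 15*e^(2*t) + 75*e^(t) - 125)
d^3M/dt^3 = (4*e^(3*t) + 80*e^(2*t) + 100*e^(t))/(e^(4*t) - 20*e^(3*t) + 150*e^(2*t) - 500*e^(t) + 625)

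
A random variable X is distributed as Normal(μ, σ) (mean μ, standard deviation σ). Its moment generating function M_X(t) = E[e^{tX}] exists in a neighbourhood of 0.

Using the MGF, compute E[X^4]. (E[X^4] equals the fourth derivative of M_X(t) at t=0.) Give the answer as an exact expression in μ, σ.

E[X^4] = M^(4)(0) = μ^4 + 6*μ^2*σ^2 + 3*σ^4

M_X(t) = e^(μ*t + σ^2*t^2/2)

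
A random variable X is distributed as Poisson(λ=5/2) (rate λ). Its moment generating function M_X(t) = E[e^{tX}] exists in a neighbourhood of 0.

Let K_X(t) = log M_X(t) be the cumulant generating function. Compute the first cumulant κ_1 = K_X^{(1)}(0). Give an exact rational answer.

κ_1 = K^(1)(0) = 5/2

M_X(t) = e^(5*e^(t)/2 - 5/2)
K_X(t) = log M_X(t) = 5*e^(t)/2 - 5/2
K^(1)(t) = 5*e^(t)/2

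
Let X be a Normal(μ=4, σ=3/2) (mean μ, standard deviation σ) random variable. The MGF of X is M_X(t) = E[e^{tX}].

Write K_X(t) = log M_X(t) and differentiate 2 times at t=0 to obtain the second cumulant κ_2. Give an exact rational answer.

κ_2 = D^2[K](0) = 9/4

M_X(t) = e^(9*t^2/8 + 4*t)
K_X(t) = log M_X(t) = 9*t^2/8 + 4*t
D^2[K](t) = 9/4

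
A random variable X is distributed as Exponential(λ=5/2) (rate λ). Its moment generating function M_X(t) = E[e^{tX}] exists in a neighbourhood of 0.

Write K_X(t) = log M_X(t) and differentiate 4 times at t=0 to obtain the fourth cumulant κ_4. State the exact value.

M_X(t) = 5/(2*(5/2 - t))
K_X(t) = log M_X(t) = -log(5/2 - t) - log(2) + log(5)
dK/dt = -2/(2*t - 5)
d^2K/dt^2 = 4/(4*t^2 - 20*t + 25)
d^3K/dt^3 = -16/(8*t^3 - 60*t^2 + 150*t - 125)
d^4K/dt^4 = 96/(16*t^4 - 160*t^3 + 600*t^2 - 1000*t + 625)

κ_4 = d^4K/dt^4 |_{t=0} = 96/625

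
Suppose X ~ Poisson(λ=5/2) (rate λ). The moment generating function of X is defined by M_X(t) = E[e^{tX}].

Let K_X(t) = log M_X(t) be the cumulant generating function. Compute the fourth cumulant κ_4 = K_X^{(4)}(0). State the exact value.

κ_4 = d^4K/dt^4 |_{t=0} = 5/2

M_X(t) = e^(5*e^(t)/2 - 5/2)
K_X(t) = log M_X(t) = 5*e^(t)/2 - 5/2
dK/dt = 5*e^(t)/2
d^2K/dt^2 = 5*e^(t)/2
d^3K/dt^3 = 5*e^(t)/2
d^4K/dt^4 = 5*e^(t)/2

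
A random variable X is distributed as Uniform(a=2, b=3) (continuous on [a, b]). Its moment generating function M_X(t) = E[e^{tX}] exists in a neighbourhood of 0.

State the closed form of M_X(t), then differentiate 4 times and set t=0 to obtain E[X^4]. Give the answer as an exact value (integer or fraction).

M_X(t) = (e^(3*t) - e^(2*t))/t

E[X^4] = D^4[M](0) = 211/5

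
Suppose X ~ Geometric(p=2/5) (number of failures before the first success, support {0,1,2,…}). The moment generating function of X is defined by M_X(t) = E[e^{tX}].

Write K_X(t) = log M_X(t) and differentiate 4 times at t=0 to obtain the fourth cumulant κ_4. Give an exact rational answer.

M_X(t) = 2/(5*(1 - 3*e^(t)/5))
K_X(t) = log M_X(t) = -log(1 - 3*e^(t)/5) - log(5) + log(2)
K^(4)(t) = (135*e^(3*t) + 900*e^(2*t) + 375*e^(t))/(81*e^(4*t) - 540*e^(3*t) + 1350*e^(2*t) - 1500*e^(t) + 625)

κ_4 = K^(4)(0) = 705/8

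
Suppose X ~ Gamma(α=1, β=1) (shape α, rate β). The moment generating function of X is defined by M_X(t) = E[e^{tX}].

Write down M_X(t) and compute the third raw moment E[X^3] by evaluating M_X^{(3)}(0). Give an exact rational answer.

M_X(t) = 1/(1 - t)
M^(3)(t) = 6/(t^4 - 4*t^3 + 6*t^2 - 4*t + 1)

E[X^3] = M^(3)(0) = 6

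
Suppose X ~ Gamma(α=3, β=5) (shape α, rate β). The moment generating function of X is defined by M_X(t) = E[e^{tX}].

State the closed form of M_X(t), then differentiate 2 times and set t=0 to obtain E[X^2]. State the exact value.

E[X^2] = D^2[M](0) = 12/25

M_X(t) = 125/(5 - t)^3
D^2[M](t) = -1500/(t^5 - 25*t^4 + 250*t^3 - 1250*t^2 + 3125*t - 3125)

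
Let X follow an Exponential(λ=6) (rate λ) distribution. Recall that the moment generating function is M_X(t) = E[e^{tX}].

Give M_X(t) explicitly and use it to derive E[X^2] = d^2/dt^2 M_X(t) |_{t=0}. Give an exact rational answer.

M_X(t) = 6/(6 - t)
dM/dt = 6/(t^2 - 12*t + 36)
d^2M/dt^2 = -12/(t^3 - 18*t^2 + 108*t - 216)

E[X^2] = d^2M/dt^2 |_{t=0} = 1/18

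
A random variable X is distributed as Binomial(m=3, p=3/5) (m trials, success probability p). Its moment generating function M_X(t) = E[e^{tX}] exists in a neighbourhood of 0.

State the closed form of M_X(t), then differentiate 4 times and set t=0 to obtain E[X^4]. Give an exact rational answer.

M_X(t) = (3*e^(t)/5 + 2/5)^3
D^4[M](t) = 2187*e^(3*t)/125 + 864*e^(2*t)/125 + 36*e^(t)/125

E[X^4] = D^4[M](0) = 3087/125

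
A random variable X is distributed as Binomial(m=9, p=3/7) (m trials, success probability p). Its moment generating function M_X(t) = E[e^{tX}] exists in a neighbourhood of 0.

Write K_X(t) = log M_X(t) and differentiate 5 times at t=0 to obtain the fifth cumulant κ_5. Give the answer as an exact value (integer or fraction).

M_X(t) = (3*e^(t)/7 + 4/7)^9
K_X(t) = log M_X(t) = 9*log(3*e^(t)/7 + 4/7)
dK/dt = 27*e^(t)/(3*e^(t) + 4)
d^2K/dt^2 = 108*e^(t)/(9*e^(2*t) + 24*e^(t) + 16)
d^3K/dt^3 = (-324*e^(2*t) + 432*e^(t))/(27*e^(3*t) + 108*e^(2*t) + 144*e^(t) + 64)
d^4K/dt^4 = (972*e^(3*t) - 5184*e^(2*t) + 1728*e^(t))/(81*e^(4*t) + 432*e^(3*t) + 864*e^(2*t) + 768*e^(t) + 256)
d^5K/dt^5 = (-2916*e^(4*t) + 42768*e^(3*t) - 57024*e^(2*t) + 6912*e^(t))/(243*e^(5*t) + 1620*e^(4*t) + 4320*e^(3*t) + 5760*e^(2*t) + 3840*e^(t) + 1024)

κ_5 = d^5K/dt^5 |_{t=0} = -10260/16807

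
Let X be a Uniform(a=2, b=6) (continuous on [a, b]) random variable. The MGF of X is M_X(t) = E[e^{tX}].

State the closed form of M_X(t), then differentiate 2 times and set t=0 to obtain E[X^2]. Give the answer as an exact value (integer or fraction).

M_X(t) = (e^(6*t) - e^(2*t))/(4*t)
M′(t) = (6*t*e^(6*t) - 2*t*e^(2*t) - e^(6*t) + e^(2*t))/(4*t^2)
M′′(t) = (18*t^2*e^(6*t) - 2*t^2*e^(2*t) - 6*t*e^(6*t) + 2*t*e^(2*t) + e^(6*t) - e^(2*t))/(2*t^3)

E[X^2] = M′′(0) = 52/3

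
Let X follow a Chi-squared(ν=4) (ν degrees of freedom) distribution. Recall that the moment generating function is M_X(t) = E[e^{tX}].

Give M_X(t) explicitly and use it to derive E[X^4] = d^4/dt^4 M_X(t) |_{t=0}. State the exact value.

E[X^4] = M^(4)(0) = 1920

M_X(t) = (1 - 2*t)^(-2)
M^(4)(t) = 1920/(64*t^6 - 192*t^5 + 240*t^4 - 160*t^3 + 60*t^2 - 12*t + 1)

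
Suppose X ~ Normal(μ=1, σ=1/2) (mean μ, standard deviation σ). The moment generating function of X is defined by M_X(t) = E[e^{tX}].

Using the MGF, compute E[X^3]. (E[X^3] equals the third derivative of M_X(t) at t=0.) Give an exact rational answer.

E[X^3] = D^3[M](0) = 7/4

M_X(t) = e^(t^2/8 + t)
D^3[M](t) = t^3*e^(t)*e^(t^2/8)/64 + 3*t^2*e^(t)*e^(t^2/8)/16 + 15*t*e^(t)*e^(t^2/8)/16 + 7*e^(t)*e^(t^2/8)/4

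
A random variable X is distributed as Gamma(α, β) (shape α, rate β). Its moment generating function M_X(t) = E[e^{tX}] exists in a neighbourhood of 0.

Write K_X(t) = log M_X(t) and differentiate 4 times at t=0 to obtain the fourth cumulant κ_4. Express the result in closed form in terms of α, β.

κ_4 = d^4K/dt^4 |_{t=0} = 6*α/β^4

M_X(t) = (β/(β - t))^α
K_X(t) = log M_X(t) = α*(log(β) - log(β - t))
dK/dt = -α/(-β + t)
d^2K/dt^2 = α/(β^2 - 2*β*t + t^2)
d^3K/dt^3 = -2*α/(-β^3 + 3*β^2*t - 3*β*t^2 + t^3)
d^4K/dt^4 = 6*α/(β^4 - 4*β^3*t + 6*β^2*t^2 - 4*β*t^3 + t^4)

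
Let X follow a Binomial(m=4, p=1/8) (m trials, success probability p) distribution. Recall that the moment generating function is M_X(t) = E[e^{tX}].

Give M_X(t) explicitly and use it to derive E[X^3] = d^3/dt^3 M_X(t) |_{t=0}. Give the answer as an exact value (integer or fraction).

M_X(t) = (e^(t)/8 + 7/8)^4
dM/dt = e^(4*t)/1024 + 21*e^(3*t)/1024 + 147*e^(2*t)/1024 + 343*e^(t)/1024
d^2M/dt^2 = e^(4*t)/256 + 63*e^(3*t)/1024 + 147*e^(2*t)/512 + 343*e^(t)/1024
d^3M/dt^3 = e^(4*t)/64 + 189*e^(3*t)/1024 + 147*e^(2*t)/256 + 343*e^(t)/1024

E[X^3] = d^3M/dt^3 |_{t=0} = 71/64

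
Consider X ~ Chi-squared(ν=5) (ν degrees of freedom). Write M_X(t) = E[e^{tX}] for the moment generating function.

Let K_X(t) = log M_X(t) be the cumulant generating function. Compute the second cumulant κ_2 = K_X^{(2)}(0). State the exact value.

M_X(t) = (1 - 2*t)^(-5/2)
K_X(t) = log M_X(t) = -5*log(1 - 2*t)/2
K′(t) = -5/(2*t - 1)
K′′(t) = 10/(4*t^2 - 4*t + 1)

κ_2 = K′′(0) = 10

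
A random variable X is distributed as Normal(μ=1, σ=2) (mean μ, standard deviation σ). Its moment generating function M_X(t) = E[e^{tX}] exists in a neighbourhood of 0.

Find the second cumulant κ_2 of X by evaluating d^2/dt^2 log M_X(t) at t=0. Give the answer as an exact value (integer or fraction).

M_X(t) = e^(2*t^2 + t)
K_X(t) = log M_X(t) = 2*t^2 + t
D^2[K](t) = 4

κ_2 = D^2[K](0) = 4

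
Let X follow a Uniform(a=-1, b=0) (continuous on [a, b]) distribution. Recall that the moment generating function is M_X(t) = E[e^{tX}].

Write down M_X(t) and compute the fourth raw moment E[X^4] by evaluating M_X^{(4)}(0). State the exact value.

M_X(t) = (1 - e^(-t))/t
dM/dt = (t - e^(t) + 1)*e^(-t)/t^2
d^2M/dt^2 = (-t^2 - 2*t + 2*e^(t) - 2)*e^(-t)/t^3
d^3M/dt^3 = (t^3 + 3*t^2 + 6*t - 6*e^(t) + 6)*e^(-t)/t^4
d^4M/dt^4 = (-t^4 - 4*t^3 - 12*t^2 - 24*t + 24*e^(t) - 24)*e^(-t)/t^5

E[X^4] = d^4M/dt^4 |_{t=0} = 1/5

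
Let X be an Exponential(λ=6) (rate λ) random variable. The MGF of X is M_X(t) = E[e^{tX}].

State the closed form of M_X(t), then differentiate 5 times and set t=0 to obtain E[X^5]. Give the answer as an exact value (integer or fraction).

M_X(t) = 6/(6 - t)
dM/dt = 6/(t^2 - 12*t + 36)
d^2M/dt^2 = -12/(t^3 - 18*t^2 + 108*t - 216)
d^3M/dt^3 = 36/(t^4 - 24*t^3 + 216*t^2 - 864*t + 1296)
d^4M/dt^4 = -144/(t^5 - 30*t^4 + 360*t^3 - 2160*t^2 + 6480*t - 7776)
d^5M/dt^5 = 720/(t^6 - 36*t^5 + 540*t^4 - 4320*t^3 + 19440*t^2 - 46656*t + 46656)

E[X^5] = d^5M/dt^5 |_{t=0} = 5/324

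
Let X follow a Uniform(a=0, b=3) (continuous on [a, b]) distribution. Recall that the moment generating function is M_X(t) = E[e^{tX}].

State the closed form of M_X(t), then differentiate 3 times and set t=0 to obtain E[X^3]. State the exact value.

E[X^3] = M^(3)(0) = 27/4

M_X(t) = (e^(3*t) - 1)/(3*t)
M^(3)(t) = (9*t^3*e^(3*t) - 9*t^2*e^(3*t) + 6*t*e^(3*t) - 2*e^(3*t) + 2)/t^4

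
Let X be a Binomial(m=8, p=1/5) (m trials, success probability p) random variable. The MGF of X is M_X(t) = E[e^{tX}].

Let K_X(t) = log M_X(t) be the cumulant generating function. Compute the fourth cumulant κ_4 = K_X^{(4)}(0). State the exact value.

κ_4 = d^4K/dt^4 |_{t=0} = 32/625

M_X(t) = (e^(t)/5 + 4/5)^8
K_X(t) = log M_X(t) = 8*log(e^(t)/5 + 4/5)
dK/dt = 8*e^(t)/(e^(t) + 4)
d^2K/dt^2 = 32*e^(t)/(e^(2*t) + 8*e^(t) + 16)
d^3K/dt^3 = (-32*e^(2*t) + 128*e^(t))/(e^(3*t) + 12*e^(2*t) + 48*e^(t) + 64)
d^4K/dt^4 = (32*e^(3*t) - 512*e^(2*t) + 512*e^(t))/(e^(4*t) + 16*e^(3*t) + 96*e^(2*t) + 256*e^(t) + 256)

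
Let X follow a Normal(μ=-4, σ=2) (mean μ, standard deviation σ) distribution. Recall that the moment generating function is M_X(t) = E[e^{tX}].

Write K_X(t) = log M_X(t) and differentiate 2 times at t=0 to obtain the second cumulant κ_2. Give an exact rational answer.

κ_2 = D^2[K](0) = 4

M_X(t) = e^(2*t^2 - 4*t)
K_X(t) = log M_X(t) = 2*t^2 - 4*t
D^2[K](t) = 4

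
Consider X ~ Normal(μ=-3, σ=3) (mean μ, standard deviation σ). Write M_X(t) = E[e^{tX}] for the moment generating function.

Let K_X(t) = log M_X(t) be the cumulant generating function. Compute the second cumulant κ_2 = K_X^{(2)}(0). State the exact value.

κ_2 = K^(2)(0) = 9

M_X(t) = e^(9*t^2/2 - 3*t)
K_X(t) = log M_X(t) = 9*t^2/2 - 3*t
K^(2)(t) = 9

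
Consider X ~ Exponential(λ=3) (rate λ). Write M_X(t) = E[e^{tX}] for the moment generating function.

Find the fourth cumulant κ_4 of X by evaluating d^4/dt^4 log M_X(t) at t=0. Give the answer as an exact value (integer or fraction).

κ_4 = K^(4)(0) = 2/27

M_X(t) = 3/(3 - t)
K_X(t) = log M_X(t) = -log(3 - t) + log(3)
K^(4)(t) = 6/(t^4 - 12*t^3 + 54*t^2 - 108*t + 81)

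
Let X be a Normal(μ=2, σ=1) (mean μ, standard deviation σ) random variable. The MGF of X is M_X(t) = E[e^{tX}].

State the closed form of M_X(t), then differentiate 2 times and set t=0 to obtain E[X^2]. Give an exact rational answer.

E[X^2] = M′′(0) = 5

M_X(t) = e^(t^2/2 + 2*t)
M′(t) = t*e^(2*t)*e^(t^2/2) + 2*e^(2*t)*e^(t^2/2)
M′′(t) = t^2*e^(2*t)*e^(t^2/2) + 4*t*e^(2*t)*e^(t^2/2) + 5*e^(2*t)*e^(t^2/2)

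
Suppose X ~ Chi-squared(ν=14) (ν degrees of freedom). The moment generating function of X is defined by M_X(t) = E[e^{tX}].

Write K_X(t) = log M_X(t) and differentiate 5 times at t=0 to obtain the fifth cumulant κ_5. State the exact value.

M_X(t) = (1 - 2*t)^(-7)
K_X(t) = log M_X(t) = -7*log(1 - 2*t)
D^5[K](t) = -5376/(32*t^5 - 80*t^4 + 80*t^3 - 40*t^2 + 10*t - 1)

κ_5 = D^5[K](0) = 5376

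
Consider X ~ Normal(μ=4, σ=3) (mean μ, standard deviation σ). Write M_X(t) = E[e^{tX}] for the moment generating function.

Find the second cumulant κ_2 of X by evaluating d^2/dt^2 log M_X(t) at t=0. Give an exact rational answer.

κ_2 = K^(2)(0) = 9

M_X(t) = e^(9*t^2/2 + 4*t)
K_X(t) = log M_X(t) = 9*t^2/2 + 4*t
K^(2)(t) = 9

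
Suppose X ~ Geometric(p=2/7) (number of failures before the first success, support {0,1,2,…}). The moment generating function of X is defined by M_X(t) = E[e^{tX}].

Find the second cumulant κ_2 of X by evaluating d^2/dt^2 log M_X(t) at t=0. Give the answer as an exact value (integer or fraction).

κ_2 = K′′(0) = 35/4

M_X(t) = 2/(7*(1 - 5*e^(t)/7))
K_X(t) = log M_X(t) = -log(1 - 5*e^(t)/7) - log(7) + log(2)
K′(t) = -5*e^(t)/(5*e^(t) - 7)
K′′(t) = 35*e^(t)/(25*e^(2*t) - 70*e^(t) + 49)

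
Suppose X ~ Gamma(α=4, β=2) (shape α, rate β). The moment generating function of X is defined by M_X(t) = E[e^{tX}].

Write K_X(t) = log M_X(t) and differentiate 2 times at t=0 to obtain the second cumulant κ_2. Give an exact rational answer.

κ_2 = D^2[K](0) = 1

M_X(t) = 16/(2 - t)^4
K_X(t) = log M_X(t) = -4*log(2 - t) + 4*log(2)
D^2[K](t) = 4/(t^2 - 4*t + 4)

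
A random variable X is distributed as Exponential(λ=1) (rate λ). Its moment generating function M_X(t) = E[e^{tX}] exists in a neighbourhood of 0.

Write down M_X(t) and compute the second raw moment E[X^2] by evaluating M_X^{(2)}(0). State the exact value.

E[X^2] = d^2M/dt^2 |_{t=0} = 2

M_X(t) = 1/(1 - t)
dM/dt = 1/(t^2 - 2*t + 1)
d^2M/dt^2 = -2/(t^3 - 3*t^2 + 3*t - 1)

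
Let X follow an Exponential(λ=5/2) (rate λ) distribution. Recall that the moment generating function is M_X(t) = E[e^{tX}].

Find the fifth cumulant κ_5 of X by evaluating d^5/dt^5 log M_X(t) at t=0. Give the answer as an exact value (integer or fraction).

κ_5 = K^(5)(0) = 768/3125

M_X(t) = 5/(2*(5/2 - t))
K_X(t) = log M_X(t) = -log(5/2 - t) - log(2) + log(5)
K^(5)(t) = -768/(32*t^5 - 400*t^4 + 2000*t^3 - 5000*t^2 + 6250*t - 3125)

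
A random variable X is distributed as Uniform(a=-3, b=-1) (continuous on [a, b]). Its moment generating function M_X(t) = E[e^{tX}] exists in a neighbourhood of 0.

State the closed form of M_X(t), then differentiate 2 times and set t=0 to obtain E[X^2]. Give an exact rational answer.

M_X(t) = (e^(-t) - e^(-3*t))/(2*t)
M^(2)(t) = (t^2*e^(2*t) - 9*t^2 + 2*t*e^(2*t) - 6*t + 2*e^(2*t) - 2)*e^(-3*t)/(2*t^3)

E[X^2] = M^(2)(0) = 13/3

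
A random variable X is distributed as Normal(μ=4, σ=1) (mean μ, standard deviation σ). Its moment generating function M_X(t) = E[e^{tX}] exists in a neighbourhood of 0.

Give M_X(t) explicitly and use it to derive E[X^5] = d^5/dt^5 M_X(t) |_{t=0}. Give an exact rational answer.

E[X^5] = M′′′′′(0) = 1724

M_X(t) = e^(t^2/2 + 4*t)
M′(t) = t*e^(4*t)*e^(t^2/2) + 4*e^(4*t)*e^(t^2/2)
M′′(t) = t^2*e^(4*t)*e^(t^2/2) + 8*t*e^(4*t)*e^(t^2/2) + 17*e^(4*t)*e^(t^2/2)
M′′′(t) = t^3*e^(4*t)*e^(t^2/2) + 12*t^2*e^(4*t)*e^(t^2/2) + 51*t*e^(4*t)*e^(t^2/2) + 76*e^(4*t)*e^(t^2/2)
M′′′′(t) = t^4*e^(4*t)*e^(t^2/2) + 16*t^3*e^(4*t)*e^(t^2/2) + 102*t^2*e^(4*t)*e^(t^2/2) + 304*t*e^(4*t)*e^(t^2/2) + 355*e^(4*t)*e^(t^2/2)
M′′′′′(t) = t^5*e^(4*t)*e^(t^2/2) + 20*t^4*e^(4*t)*e^(t^2/2) + 170*t^3*e^(4*t)*e^(t^2/2) + 760*t^2*e^(4*t)*e^(t^2/2) + 1775*t*e^(4*t)*e^(t^2/2) + 1724*e^(4*t)*e^(t^2/2)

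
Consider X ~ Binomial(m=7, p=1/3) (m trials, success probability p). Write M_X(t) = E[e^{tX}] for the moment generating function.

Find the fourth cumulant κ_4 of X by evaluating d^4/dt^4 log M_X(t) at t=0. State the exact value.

M_X(t) = (e^(t)/3 + 2/3)^7
K_X(t) = log M_X(t) = 7*log(e^(t)/3 + 2/3)
dK/dt = 7*e^(t)/(e^(t) + 2)
d^2K/dt^2 = 14*e^(t)/(e^(2*t) + 4*e^(t) + 4)
d^3K/dt^3 = (-14*e^(2*t) + 28*e^(t))/(e^(3*t) + 6*e^(2*t) + 12*e^(t) + 8)
d^4K/dt^4 = (14*e^(3*t) - 112*e^(2*t) + 56*e^(t))/(e^(4*t) + 8*e^(3*t) + 24*e^(2*t) + 32*e^(t) + 16)

κ_4 = d^4K/dt^4 |_{t=0} = -14/27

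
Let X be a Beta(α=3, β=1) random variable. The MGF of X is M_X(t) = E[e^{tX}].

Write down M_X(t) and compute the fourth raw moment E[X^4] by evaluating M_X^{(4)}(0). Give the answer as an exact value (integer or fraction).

E[X^4] = M′′′′(0) = 3/7

M_X(t) = ₁F₁(3; 4; t)
M′(t) = 3*₁F₁(4; 5; t)/4
M′′(t) = 3*₁F₁(5; 6; t)/5
M′′′(t) = ₁F₁(6; 7; t)/2
M′′′′(t) = 3*₁F₁(7; 8; t)/7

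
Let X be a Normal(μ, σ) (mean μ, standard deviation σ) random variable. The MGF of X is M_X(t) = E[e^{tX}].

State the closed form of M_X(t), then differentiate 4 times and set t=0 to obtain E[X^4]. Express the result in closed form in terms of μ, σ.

E[X^4] = d^4M/dt^4 |_{t=0} = μ^4 + 6*μ^2*σ^2 + 3*σ^4

M_X(t) = e^(μ*t + σ^2*t^2/2)
dM/dt = μ*e^(μ*t)*e^(σ^2*t^2/2) + σ^2*t*e^(μ*t)*e^(σ^2*t^2/2)
d^2M/dt^2 = μ^2*e^(μ*t)*e^(σ^2*t^2/2) + 2*μ*σ^2*t*e^(μ*t)*e^(σ^2*t^2/2) + σ^4*t^2*e^(μ*t)*e^(σ^2*t^2/2) + σ^2*e^(μ*t)*e^(σ^2*t^2/2)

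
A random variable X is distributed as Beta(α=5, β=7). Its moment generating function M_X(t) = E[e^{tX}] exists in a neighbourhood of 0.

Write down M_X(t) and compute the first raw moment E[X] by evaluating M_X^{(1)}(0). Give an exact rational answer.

E[X] = dM/dt |_{t=0} = 5/12

M_X(t) = ₁F₁(5; 12; t)
dM/dt = 5*₁F₁(6; 13; t)/12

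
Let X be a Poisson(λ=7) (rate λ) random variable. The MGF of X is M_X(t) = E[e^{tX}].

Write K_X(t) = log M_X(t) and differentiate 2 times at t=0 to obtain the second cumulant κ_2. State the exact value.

κ_2 = D^2[K](0) = 7

M_X(t) = e^(7*e^(t) - 7)
K_X(t) = log M_X(t) = 7*e^(t) - 7
D^2[K](t) = 7*e^(t)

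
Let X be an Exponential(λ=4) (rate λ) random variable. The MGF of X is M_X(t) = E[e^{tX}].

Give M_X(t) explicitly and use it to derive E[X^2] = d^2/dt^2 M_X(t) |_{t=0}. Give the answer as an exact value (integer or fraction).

M_X(t) = 4/(4 - t)
M′(t) = 4/(t^2 - 8*t + 16)
M′′(t) = -8/(t^3 - 12*t^2 + 48*t - 64)

E[X^2] = M′′(0) = 1/8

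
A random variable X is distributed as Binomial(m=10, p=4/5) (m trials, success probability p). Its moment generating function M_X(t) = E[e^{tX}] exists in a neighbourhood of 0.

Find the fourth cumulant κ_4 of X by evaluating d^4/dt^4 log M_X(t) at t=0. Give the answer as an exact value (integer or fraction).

M_X(t) = (4*e^(t)/5 + 1/5)^10
K_X(t) = log M_X(t) = 10*log(4*e^(t)/5 + 1/5)
K^(4)(t) = (640*e^(3*t) - 640*e^(2*t) + 40*e^(t))/(256*e^(4*t) + 256*e^(3*t) + 96*e^(2*t) + 16*e^(t) + 1)

κ_4 = K^(4)(0) = 8/125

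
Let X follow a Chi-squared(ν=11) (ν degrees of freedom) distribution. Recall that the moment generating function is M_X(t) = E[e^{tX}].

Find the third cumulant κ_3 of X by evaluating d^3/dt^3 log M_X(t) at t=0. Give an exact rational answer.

M_X(t) = (1 - 2*t)^(-11/2)
K_X(t) = log M_X(t) = -11*log(1 - 2*t)/2
K′(t) = -11/(2*t - 1)
K′′(t) = 22/(4*t^2 - 4*t + 1)
K′′′(t) = -88/(8*t^3 - 12*t^2 + 6*t - 1)

κ_3 = K′′′(0) = 88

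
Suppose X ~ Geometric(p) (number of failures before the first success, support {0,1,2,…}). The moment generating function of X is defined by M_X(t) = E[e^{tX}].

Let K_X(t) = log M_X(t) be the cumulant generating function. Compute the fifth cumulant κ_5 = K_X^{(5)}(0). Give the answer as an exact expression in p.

κ_5 = K′′′′′(0) = (p^4 - 15*p^3 + 50*p^2 - 60*p + 24)/p^5

M_X(t) = p/(-(1 - p)*e^(t) + 1)
K_X(t) = log M_X(t) = log(p) - log(-(1 - p)*e^(t) + 1)
K′(t) = (-p*e^(t) + e^(t))/(p*e^(t) - e^(t) + 1)
K′′(t) = (-p*e^(t) + e^(t))/(p^2*e^(2*t) - 2*p*e^(2*t) + 2*p*e^(t) + e^(2*t) - 2*e^(t) + 1)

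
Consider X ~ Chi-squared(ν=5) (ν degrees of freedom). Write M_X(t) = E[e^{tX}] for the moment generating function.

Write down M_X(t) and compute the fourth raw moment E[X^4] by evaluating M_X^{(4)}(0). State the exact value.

M_X(t) = (1 - 2*t)^(-5/2)
dM/dt = -5/(8*t^3*√(1 - 2*t) - 12*t^2*√(1 - 2*t) + 6*t*√(1 - 2*t) - √(1 - 2*t))
d^2M/dt^2 = 35/(16*t^4*√(1 - 2*t) - 32*t^3*√(1 - 2*t) + 24*t^2*√(1 - 2*t) - 8*t*√(1 - 2*t) + √(1 - 2*t))
d^3M/dt^3 = -315/(32*t^5*√(1 - 2*t) - 80*t^4*√(1 - 2*t) + 80*t^3*√(1 - 2*t) - 40*t^2*√(1 - 2*t) + 10*t*√(1 - 2*t) - √(1 - 2*t))
d^4M/dt^4 = 3465/(64*t^6*√(1 - 2*t) - 192*t^5*√(1 - 2*t) + 240*t^4*√(1 - 2*t) - 160*t^3*√(1 - 2*t) + 60*t^2*√(1 - 2*t) - 12*t*√(1 - 2*t) + √(1 - 2*t))

E[X^4] = d^4M/dt^4 |_{t=0} = 3465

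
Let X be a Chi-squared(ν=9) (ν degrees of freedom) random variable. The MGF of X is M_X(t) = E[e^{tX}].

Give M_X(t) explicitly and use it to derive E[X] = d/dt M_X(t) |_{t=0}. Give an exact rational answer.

M_X(t) = (1 - 2*t)^(-9/2)
dM/dt = -9/(32*t^5*√(1 - 2*t) - 80*t^4*√(1 - 2*t) + 80*t^3*√(1 - 2*t) - 40*t^2*√(1 - 2*t) + 10*t*√(1 - 2*t) - √(1 - 2*t))

E[X] = dM/dt |_{t=0} = 9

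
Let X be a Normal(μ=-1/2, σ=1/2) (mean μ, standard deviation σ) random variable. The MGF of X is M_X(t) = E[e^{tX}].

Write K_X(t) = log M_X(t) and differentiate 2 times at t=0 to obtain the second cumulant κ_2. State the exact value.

M_X(t) = e^(t^2/8 - t/2)
K_X(t) = log M_X(t) = t^2/8 - t/2
K^(2)(t) = 1/4

κ_2 = K^(2)(0) = 1/4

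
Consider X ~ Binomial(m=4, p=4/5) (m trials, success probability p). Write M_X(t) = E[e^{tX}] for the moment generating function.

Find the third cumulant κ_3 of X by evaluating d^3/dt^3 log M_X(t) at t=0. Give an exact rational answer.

M_X(t) = (4*e^(t)/5 + 1/5)^4
K_X(t) = log M_X(t) = 4*log(4*e^(t)/5 + 1/5)
K′(t) = 16*e^(t)/(4*e^(t) + 1)
K′′(t) = 16*e^(t)/(16*e^(2*t) + 8*e^(t) + 1)
K′′′(t) = (-64*e^(2*t) + 16*e^(t))/(64*e^(3*t) + 48*e^(2*t) + 12*e^(t) + 1)

κ_3 = K′′′(0) = -48/125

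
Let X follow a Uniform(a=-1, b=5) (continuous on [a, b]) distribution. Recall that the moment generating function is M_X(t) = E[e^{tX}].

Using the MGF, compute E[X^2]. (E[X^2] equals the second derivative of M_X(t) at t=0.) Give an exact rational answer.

E[X^2] = D^2[M](0) = 7

M_X(t) = (e^(5*t) - e^(-t))/(6*t)
D^2[M](t) = (25*t^2*e^(6*t) - t^2 - 10*t*e^(6*t) - 2*t + 2*e^(6*t) - 2)*e^(-t)/(6*t^3)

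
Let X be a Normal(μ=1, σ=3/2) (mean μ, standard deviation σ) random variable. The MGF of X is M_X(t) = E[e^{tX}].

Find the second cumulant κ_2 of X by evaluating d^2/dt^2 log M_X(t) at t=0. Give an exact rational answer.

κ_2 = K′′(0) = 9/4

M_X(t) = e^(9*t^2/8 + t)
K_X(t) = log M_X(t) = 9*t^2/8 + t
K′(t) = 9*t/4 + 1
K′′(t) = 9/4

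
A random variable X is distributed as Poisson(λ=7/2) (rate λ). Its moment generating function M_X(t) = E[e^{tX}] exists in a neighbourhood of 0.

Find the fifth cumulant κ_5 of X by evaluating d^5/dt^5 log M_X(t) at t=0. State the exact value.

M_X(t) = e^(7*e^(t)/2 - 7/2)
K_X(t) = log M_X(t) = 7*e^(t)/2 - 7/2
dK/dt = 7*e^(t)/2
d^2K/dt^2 = 7*e^(t)/2
d^3K/dt^3 = 7*e^(t)/2
d^4K/dt^4 = 7*e^(t)/2
d^5K/dt^5 = 7*e^(t)/2

κ_5 = d^5K/dt^5 |_{t=0} = 7/2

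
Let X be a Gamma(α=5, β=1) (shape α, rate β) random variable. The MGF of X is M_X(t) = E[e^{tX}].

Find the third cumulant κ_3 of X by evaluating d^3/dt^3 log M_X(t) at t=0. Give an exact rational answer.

M_X(t) = (1 - t)^(-5)
K_X(t) = log M_X(t) = -5*log(1 - t)
dK/dt = -5/(t - 1)
d^2K/dt^2 = 5/(t^2 - 2*t + 1)
d^3K/dt^3 = -10/(t^3 - 3*t^2 + 3*t - 1)

κ_3 = d^3K/dt^3 |_{t=0} = 10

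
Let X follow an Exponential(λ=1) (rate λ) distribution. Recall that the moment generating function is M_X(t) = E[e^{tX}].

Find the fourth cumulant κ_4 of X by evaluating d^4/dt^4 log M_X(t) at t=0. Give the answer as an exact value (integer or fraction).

κ_4 = K′′′′(0) = 6

M_X(t) = 1/(1 - t)
K_X(t) = log M_X(t) = -log(1 - t)
K′(t) = -1/(t - 1)
K′′(t) = 1/(t^2 - 2*t + 1)
K′′′(t) = -2/(t^3 - 3*t^2 + 3*t - 1)
K′′′′(t) = 6/(t^4 - 4*t^3 + 6*t^2 - 4*t + 1)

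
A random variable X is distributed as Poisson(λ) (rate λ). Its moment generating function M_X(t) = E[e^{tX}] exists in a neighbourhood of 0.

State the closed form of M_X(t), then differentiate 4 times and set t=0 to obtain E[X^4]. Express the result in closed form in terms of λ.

M_X(t) = e^(λ*(e^(t) - 1))
M^(4)(t) = (λ^4*e^(4*t)*e^(λ*e^(t)) + 6*λ^3*e^(3*t)*e^(λ*e^(t)) + 7*λ^2*e^(2*t)*e^(λ*e^(t)) + λ*e^(t)*e^(λ*e^(t)))*e^(-λ)

E[X^4] = M^(4)(0) = λ*(λ^3 + 6*λ^2 + 7*λ + 1)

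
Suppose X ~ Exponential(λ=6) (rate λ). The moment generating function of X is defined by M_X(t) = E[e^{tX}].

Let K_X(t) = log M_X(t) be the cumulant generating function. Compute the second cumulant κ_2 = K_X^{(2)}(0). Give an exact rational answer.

κ_2 = D^2[K](0) = 1/36

M_X(t) = 6/(6 - t)
K_X(t) = log M_X(t) = -log(6 - t) + log(6)
D^2[K](t) = 1/(t^2 - 12*t + 36)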